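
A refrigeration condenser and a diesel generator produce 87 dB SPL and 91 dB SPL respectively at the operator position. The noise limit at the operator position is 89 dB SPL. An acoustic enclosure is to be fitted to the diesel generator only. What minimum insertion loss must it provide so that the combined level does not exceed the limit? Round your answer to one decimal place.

6.3 dB

Everything except the diesel generator sums to 10^(87/10) = 5.012e+08 in linear terms, 87.00 dB SPL.
To meet 89 dB SPL overall, the treated diesel generator may contribute at most 10^(89/10) − 5.012e+08 = 2.931e+08, i.e. 84.67 dB SPL.
So the diesel generator must be reduced from 91 to 84.67 dB SPL: IL = 6.33 dB.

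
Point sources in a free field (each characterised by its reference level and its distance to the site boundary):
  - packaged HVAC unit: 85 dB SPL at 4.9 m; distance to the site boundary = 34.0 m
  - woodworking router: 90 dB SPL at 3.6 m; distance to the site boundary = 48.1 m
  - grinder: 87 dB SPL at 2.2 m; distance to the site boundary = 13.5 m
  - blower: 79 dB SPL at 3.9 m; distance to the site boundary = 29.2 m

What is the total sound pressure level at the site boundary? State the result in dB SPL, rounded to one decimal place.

Propagate each source to the receiver with L = L_ref − 20·log₁₀(r/r_ref), then add intensities.
packaged HVAC unit: 85 − 20·log₁₀(34.0/4.9) = 85 − 16.83 = 68.17 dB SPL.
woodworking router: 90 − 20·log₁₀(48.1/3.6) = 90 − 22.52 = 67.48 dB SPL.
grinder: 87 − 20·log₁₀(13.5/2.2) = 87 − 15.76 = 71.24 dB SPL.
blower: 79 − 20·log₁₀(29.2/3.9) = 79 − 17.49 = 61.51 dB SPL.
Σ 10^(L/10) = 2.690e+07 → L_total = 10·log₁₀(2.690e+07) = 74.30 dB SPL.

74.3 dB SPL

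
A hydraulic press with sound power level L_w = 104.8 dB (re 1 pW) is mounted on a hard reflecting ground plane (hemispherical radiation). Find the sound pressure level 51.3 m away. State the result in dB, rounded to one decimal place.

L_p = L_w − 10·log₁₀(2π·r²) with r = 51.3 m.
2π·r² = 1.654e+04 m², 10·log₁₀ of that is 42.184 dB.
L_p = 104.8 − 42.184 = 62.62 dB.

62.6 dB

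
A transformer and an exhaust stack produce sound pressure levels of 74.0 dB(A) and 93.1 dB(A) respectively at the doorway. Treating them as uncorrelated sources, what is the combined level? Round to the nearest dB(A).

93 dB(A)

For uncorrelated sources the intensities add, so convert each level to linear form, sum, and take 10·log₁₀ of the total.
Σ 10^(L/10) = 10^(74.0/10) + 10^(93.1/10) = 2.067e+09.
L_total = 10·log₁₀(2.067e+09) = 93.15 dB(A).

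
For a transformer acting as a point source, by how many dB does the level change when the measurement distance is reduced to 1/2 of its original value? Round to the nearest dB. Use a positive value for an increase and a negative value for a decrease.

Point-source spreading: ΔL = −20·log₁₀(r₂/r₁).
ΔL = −20·log₁₀(0.5) = +6.02 dB.

+6 dB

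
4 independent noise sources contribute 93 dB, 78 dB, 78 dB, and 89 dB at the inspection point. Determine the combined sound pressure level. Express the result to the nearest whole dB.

For uncorrelated sources the intensities add, so convert each level to linear form, sum, and take 10·log₁₀ of the total.
Σ 10^(L/10) = 10^(93/10) + 10^(78/10) + 10^(78/10) + 10^(89/10) = 2.916e+09.
L_total = 10·log₁₀(2.916e+09) = 94.65 dB.

95 dB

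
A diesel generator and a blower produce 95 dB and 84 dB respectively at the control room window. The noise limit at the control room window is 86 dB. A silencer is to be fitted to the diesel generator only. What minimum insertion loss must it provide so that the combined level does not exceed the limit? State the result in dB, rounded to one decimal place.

The untreated sources together contribute 10^(84/10) = 2.512e+08, i.e. 84.00 dB.
The limit corresponds to 10^(86/10) = 3.981e+08; subtracting the fixed part leaves 1.469e+08 for the diesel generator, i.e. 81.67 dB.
Required insertion loss = 95 − 81.67 = 13.33 dB.

13.3 dB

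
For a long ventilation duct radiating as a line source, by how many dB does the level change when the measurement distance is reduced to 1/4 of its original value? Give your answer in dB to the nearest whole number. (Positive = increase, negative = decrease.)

+6 dB

With cylindrical spreading the level changes by −10·log₁₀(r₂/r₁).
ΔL = −10·log₁₀(0.25) = +6.02 dB.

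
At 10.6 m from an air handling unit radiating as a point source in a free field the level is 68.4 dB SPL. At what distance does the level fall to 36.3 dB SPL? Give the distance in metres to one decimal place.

The 32.1 dB drop corresponds to a distance ratio of 10^(32.1/20) for a point source.
r₂ = 10.6·10^((68.4−36.3)/20) = 10.6·10^(32.1/20) = 426.88 m.

426.9 m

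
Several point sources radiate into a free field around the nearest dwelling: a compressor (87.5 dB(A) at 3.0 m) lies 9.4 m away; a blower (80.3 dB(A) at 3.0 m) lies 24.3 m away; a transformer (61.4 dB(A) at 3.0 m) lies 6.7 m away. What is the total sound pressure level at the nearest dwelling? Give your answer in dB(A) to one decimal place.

Apply inverse-square spreading to bring every level to the receiver, then sum 10^(L/10).
compressor: 87.5 − 20·log₁₀(9.4/3.0) = 87.5 − 9.92 = 77.58 dB(A).
blower: 80.3 − 20·log₁₀(24.3/3.0) = 80.3 − 18.17 = 62.13 dB(A).
transformer: 61.4 − 20·log₁₀(6.7/3.0) = 61.4 − 6.98 = 54.42 dB(A).
Σ 10^(L/10) = 5.919e+07 → L_total = 10·log₁₀(5.919e+07) = 77.72 dB(A).

77.7 dB(A)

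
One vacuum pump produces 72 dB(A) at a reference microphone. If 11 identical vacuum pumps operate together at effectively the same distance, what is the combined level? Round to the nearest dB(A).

With 11 equal, uncorrelated contributions the intensity is 11× that of one unit, giving a rise of 10·log₁₀ 11.
L_total = 72 + 10·log₁₀(11) = 72 + 10.414 = 82.41 dB(A).

82 dB(A)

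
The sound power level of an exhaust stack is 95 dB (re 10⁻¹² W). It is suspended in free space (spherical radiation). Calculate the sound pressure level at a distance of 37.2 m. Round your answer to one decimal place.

52.6 dB

The power spreads over a sphere of area 4π·r², so L_p = L_w − 10·log₁₀(4π·r²).
4π·r² = 1.739e+04 m², 10·log₁₀ of that is 42.403 dB.
L_p = 95 − 42.403 = 52.60 dB.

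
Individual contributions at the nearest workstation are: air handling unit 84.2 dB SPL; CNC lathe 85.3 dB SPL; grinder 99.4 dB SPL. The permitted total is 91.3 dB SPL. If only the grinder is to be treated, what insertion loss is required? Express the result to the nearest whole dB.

11 dB

Fixed contribution from the other sources: Σ 10^(L/10) = 10^(84.2/10) + 10^(85.3/10) = 6.019e+08 (87.80 dB SPL).
The limit corresponds to 10^(91.3/10) = 1.349e+09; subtracting the fixed part leaves 7.471e+08 for the grinder, i.e. 88.73 dB SPL.
Required insertion loss = 99.4 − 88.73 = 10.67 dB.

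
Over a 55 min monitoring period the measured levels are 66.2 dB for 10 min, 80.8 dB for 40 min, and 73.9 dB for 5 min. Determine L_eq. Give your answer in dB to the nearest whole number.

80 dB

L_eq = 10·log₁₀[(1/T)·Σ tᵢ·10^(Lᵢ/10)] with T = 55 min.
Σ tᵢ·10^(Lᵢ/10) = 10·10^(66.2/10) + 40·10^(80.8/10) + 5·10^(73.9/10) = 4.973e+09.
L_eq = 10·log₁₀(4.973e+09/55) = 79.56 dB.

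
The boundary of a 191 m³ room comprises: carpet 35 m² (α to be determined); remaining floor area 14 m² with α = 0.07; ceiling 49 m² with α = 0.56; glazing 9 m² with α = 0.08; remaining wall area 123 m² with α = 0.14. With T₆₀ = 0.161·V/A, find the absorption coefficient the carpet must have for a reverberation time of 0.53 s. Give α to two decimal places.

Required total absorption A = 0.161·191/0.53 = 58.02 m².
Absorption from the other surfaces = 14·0.07 + 49·0.56 + 9·0.08 + 123·0.14 = 46.36 m², so the carpet must supply 11.66 m² over 35 m².
α = 11.66/35 = 0.333.

0.33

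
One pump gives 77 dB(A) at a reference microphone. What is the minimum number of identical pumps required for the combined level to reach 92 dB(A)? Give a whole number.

32

Need L₁ + 10·log₁₀ N ≥ 92, i.e. log₁₀ N ≥ 1.50.
N ≥ 10^(15.0/10) = 31.623, so N = 32.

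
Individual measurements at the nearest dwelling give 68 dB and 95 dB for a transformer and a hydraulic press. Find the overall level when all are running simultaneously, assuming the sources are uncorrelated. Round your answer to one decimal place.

Incoherent sources combine by intensity addition: L_total = 10·log₁₀(Σ 10^(L_i/10)).
Σ 10^(L/10) = 10^(68/10) + 10^(95/10) = 3.169e+09.
L_total = 10·log₁₀(3.169e+09) = 95.01 dB.

95.0 dB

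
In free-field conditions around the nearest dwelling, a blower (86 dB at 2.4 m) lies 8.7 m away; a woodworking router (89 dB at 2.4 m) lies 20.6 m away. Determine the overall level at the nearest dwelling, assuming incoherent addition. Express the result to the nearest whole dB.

Propagate each source to the receiver with L = L_ref − 20·log₁₀(r/r_ref), then add intensities.
blower: 86 − 20·log₁₀(8.7/2.4) = 86 − 11.19 = 74.81 dB.
woodworking router: 89 − 20·log₁₀(20.6/2.4) = 89 − 18.67 = 70.33 dB.
Σ 10^(L/10) = 4.108e+07 → L_total = 10·log₁₀(4.108e+07) = 76.14 dB.

76 dB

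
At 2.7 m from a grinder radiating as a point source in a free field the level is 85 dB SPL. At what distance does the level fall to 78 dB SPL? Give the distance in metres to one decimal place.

6.0 m

The 7.0 dB drop corresponds to a distance ratio of 10^(7.0/20) for a point source.
r₂ = 2.7·10^((85−78)/20) = 2.7·10^(7.0/20) = 6.04 m.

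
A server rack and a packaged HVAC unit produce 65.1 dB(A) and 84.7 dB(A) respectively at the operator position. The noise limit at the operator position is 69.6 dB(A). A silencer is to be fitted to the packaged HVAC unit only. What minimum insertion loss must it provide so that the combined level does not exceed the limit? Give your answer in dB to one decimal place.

17.0 dB

Everything except the packaged HVAC unit sums to 10^(65.1/10) = 3.236e+06 in linear terms, 65.10 dB(A).
To meet 69.6 dB(A) overall, the treated packaged HVAC unit may contribute at most 10^(69.6/10) − 3.236e+06 = 5.884e+06, i.e. 67.70 dB(A).
So the packaged HVAC unit must be reduced from 84.7 to 67.70 dB(A): IL = 17.00 dB.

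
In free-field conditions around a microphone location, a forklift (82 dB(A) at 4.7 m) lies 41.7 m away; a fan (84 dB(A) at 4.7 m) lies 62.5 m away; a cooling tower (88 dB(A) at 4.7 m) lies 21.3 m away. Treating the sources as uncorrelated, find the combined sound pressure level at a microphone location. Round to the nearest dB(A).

Apply inverse-square spreading to bring every level to the receiver, then sum 10^(L/10).
forklift: 82 − 20·log₁₀(41.7/4.7) = 82 − 18.96 = 63.04 dB(A).
fan: 84 − 20·log₁₀(62.5/4.7) = 84 − 22.48 = 61.52 dB(A).
cooling tower: 88 − 20·log₁₀(21.3/4.7) = 88 − 13.13 = 74.87 dB(A).
Σ 10^(L/10) = 3.415e+07 → L_total = 10·log₁₀(3.415e+07) = 75.33 dB(A).

75 dB(A)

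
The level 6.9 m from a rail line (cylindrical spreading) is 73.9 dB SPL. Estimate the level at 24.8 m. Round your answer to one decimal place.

68.3 dB SPL

Cylindrical spreading from a line source gives a 10·log₁₀(r₂/r₁) drop.
L₂ = 73.9 − 10·log₁₀(24.8/6.9) = 73.9 − 5.556 = 68.34 dB SPL.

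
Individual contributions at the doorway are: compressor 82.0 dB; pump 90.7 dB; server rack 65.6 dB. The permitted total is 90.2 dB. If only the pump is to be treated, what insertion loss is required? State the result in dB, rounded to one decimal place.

Everything except the pump sums to 10^(82.0/10) + 10^(65.6/10) = 1.621e+08 in linear terms, 82.10 dB.
The limit corresponds to 10^(90.2/10) = 1.047e+09; subtracting the fixed part leaves 8.850e+08 for the pump, i.e. 89.47 dB.
So the pump must be reduced from 90.7 to 89.47 dB: IL = 1.23 dB.

1.2 dB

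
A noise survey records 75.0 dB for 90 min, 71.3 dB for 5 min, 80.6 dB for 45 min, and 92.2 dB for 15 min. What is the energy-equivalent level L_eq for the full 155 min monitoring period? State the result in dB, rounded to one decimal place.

L_eq = 10·log₁₀[(1/T)·Σ tᵢ·10^(Lᵢ/10)] with T = 155 min.
Σ tᵢ·10^(Lᵢ/10) = 90·10^(75.0/10) + 5·10^(71.3/10) + 45·10^(80.6/10) + 15·10^(92.2/10) = 3.297e+10.
L_eq = 10·log₁₀(3.297e+10/155) = 83.28 dB.

83.3 dB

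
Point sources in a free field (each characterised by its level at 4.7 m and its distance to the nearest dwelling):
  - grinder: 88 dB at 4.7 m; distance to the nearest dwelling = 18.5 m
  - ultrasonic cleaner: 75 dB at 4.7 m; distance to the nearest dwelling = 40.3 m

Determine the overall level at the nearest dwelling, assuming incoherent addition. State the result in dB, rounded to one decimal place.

First find each source's level at the receiver (point-source: −20·log₁₀(r/r_ref)), then combine on an intensity basis.
grinder: 88 − 20·log₁₀(18.5/4.7) = 88 − 11.90 = 76.10 dB.
ultrasonic cleaner: 75 − 20·log₁₀(40.3/4.7) = 75 − 18.66 = 56.34 dB.
Σ 10^(L/10) = 4.115e+07 → L_total = 10·log₁₀(4.115e+07) = 76.14 dB.

76.1 dB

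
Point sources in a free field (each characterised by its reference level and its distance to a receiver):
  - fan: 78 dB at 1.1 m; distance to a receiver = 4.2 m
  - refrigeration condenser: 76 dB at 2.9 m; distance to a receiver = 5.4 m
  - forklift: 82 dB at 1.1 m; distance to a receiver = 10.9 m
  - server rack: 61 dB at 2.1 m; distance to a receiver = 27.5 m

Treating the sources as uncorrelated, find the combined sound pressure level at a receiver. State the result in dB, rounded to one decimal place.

72.4 dB

First find each source's level at the receiver (point-source: −20·log₁₀(r/r_ref)), then combine on an intensity basis.
fan: 78 − 20·log₁₀(4.2/1.1) = 78 − 11.64 = 66.36 dB.
refrigeration condenser: 76 − 20·log₁₀(5.4/2.9) = 76 − 5.40 = 70.60 dB.
forklift: 82 − 20·log₁₀(10.9/1.1) = 82 − 19.92 = 62.08 dB.
server rack: 61 − 20·log₁₀(27.5/2.1) = 61 − 22.34 = 38.66 dB.
Σ 10^(L/10) = 1.743e+07 → L_total = 10·log₁₀(1.743e+07) = 72.41 dB.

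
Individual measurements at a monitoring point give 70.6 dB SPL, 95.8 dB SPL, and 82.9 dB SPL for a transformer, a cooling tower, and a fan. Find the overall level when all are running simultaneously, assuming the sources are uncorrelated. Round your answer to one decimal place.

96.0 dB SPL

For uncorrelated sources the intensities add, so convert each level to linear form, sum, and take 10·log₁₀ of the total.
Σ 10^(L/10) = 10^(70.6/10) + 10^(95.8/10) + 10^(82.9/10) = 4.008e+09.
L_total = 10·log₁₀(4.008e+09) = 96.03 dB SPL.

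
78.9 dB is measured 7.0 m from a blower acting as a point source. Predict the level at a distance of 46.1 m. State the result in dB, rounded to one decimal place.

Spherical spreading from a point source gives a 20·log₁₀(r₂/r₁) drop.
L₂ = 78.9 − 20·log₁₀(46.1/7.0) = 78.9 − 16.372 = 62.53 dB.

62.5 dB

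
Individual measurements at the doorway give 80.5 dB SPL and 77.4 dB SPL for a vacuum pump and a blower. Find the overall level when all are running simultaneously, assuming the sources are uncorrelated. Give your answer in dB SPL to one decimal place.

For uncorrelated sources the intensities add, so convert each level to linear form, sum, and take 10·log₁₀ of the total.
Σ 10^(L/10) = 10^(80.5/10) + 10^(77.4/10) = 1.672e+08.
L_total = 10·log₁₀(1.672e+08) = 82.23 dB SPL.

82.2 dB SPL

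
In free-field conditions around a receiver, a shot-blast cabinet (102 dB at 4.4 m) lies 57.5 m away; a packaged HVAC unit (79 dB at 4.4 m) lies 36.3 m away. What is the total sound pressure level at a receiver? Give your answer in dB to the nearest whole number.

Apply inverse-square spreading to bring every level to the receiver, then sum 10^(L/10).
shot-blast cabinet: 102 − 20·log₁₀(57.5/4.4) = 102 − 22.32 = 79.68 dB.
packaged HVAC unit: 79 − 20·log₁₀(36.3/4.4) = 79 − 18.33 = 60.67 dB.
Σ 10^(L/10) = 9.397e+07 → L_total = 10·log₁₀(9.397e+07) = 79.73 dB.

80 dB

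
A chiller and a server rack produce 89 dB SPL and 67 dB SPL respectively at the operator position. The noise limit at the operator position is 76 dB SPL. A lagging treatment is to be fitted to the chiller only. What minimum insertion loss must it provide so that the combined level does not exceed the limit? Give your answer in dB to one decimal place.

Everything except the chiller sums to 10^(67/10) = 5.012e+06 in linear terms, 67.00 dB SPL.
The limit corresponds to 10^(76/10) = 3.981e+07; subtracting the fixed part leaves 3.480e+07 for the chiller, i.e. 75.42 dB SPL.
So the chiller must be reduced from 89 to 75.42 dB SPL: IL = 13.58 dB.

13.6 dB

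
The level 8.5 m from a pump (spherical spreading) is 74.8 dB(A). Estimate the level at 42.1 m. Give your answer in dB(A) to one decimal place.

60.9 dB(A)

Point-source attenuation: ΔL = 20·log₁₀(r₂/r₁) = 20·log₁₀(42.1/8.5) = 13.897 dB.
L₂ = 74.8 − 20·log₁₀(42.1/8.5) = 74.8 − 13.897 = 60.90 dB(A).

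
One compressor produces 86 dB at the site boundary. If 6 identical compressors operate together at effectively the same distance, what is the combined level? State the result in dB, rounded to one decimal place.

93.8 dB

With 6 equal, uncorrelated contributions the intensity is 6× that of one unit, giving a rise of 10·log₁₀ 6.
L_total = 86 + 10·log₁₀(6) = 86 + 7.782 = 93.78 dB.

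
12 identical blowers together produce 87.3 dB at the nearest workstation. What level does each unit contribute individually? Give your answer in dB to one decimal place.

For N identical incoherent sources L_total = L₁ + 10·log₁₀ N, so L₁ = 87.3 − 10·log₁₀(12) = 87.3 − 10.792.

76.5 dB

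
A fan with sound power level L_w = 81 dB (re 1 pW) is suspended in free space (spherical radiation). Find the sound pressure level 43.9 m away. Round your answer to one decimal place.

37.2 dB

Free-field spherical radiation: L_p = L_w − 10·log₁₀(4π·r²), r = 43.9 m.
4π·r² = 2.422e+04 m², 10·log₁₀ of that is 43.841 dB.
L_p = 81 − 43.841 = 37.16 dB.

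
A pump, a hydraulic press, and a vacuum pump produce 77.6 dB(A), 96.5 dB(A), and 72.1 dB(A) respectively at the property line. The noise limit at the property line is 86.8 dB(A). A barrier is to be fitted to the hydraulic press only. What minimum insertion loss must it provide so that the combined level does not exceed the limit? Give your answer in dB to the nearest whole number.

10 dB

Everything except the hydraulic press sums to 10^(77.6/10) + 10^(72.1/10) = 7.376e+07 in linear terms, 78.68 dB(A).
The limit corresponds to 10^(86.8/10) = 4.786e+08; subtracting the fixed part leaves 4.049e+08 for the hydraulic press, i.e. 86.07 dB(A).
Required insertion loss = 96.5 − 86.07 = 10.43 dB.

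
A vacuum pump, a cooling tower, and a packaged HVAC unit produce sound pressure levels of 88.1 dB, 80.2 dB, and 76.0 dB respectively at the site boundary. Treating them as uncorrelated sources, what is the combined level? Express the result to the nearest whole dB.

89 dB

For uncorrelated sources the intensities add, so convert each level to linear form, sum, and take 10·log₁₀ of the total.
Σ 10^(L/10) = 10^(88.1/10) + 10^(80.2/10) + 10^(76.0/10) = 7.902e+08.
L_total = 10·log₁₀(7.902e+08) = 88.98 dB.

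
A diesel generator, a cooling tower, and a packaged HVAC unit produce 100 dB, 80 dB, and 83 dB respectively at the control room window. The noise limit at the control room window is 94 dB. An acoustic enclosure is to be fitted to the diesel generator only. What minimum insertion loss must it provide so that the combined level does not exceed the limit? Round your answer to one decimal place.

The untreated sources together contribute 10^(80/10) + 10^(83/10) = 2.995e+08, i.e. 84.76 dB.
The limit corresponds to 10^(94/10) = 2.512e+09; subtracting the fixed part leaves 2.212e+09 for the diesel generator, i.e. 93.45 dB.
Required insertion loss = 100 − 93.45 = 6.55 dB.

6.6 dB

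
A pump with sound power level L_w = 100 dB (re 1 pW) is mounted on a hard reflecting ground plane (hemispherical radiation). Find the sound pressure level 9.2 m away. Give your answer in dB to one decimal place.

Free-field hemispherical radiation: L_p = L_w − 10·log₁₀(2π·r²), r = 9.2 m.
2π·r² = 531.8 m², 10·log₁₀ of that is 27.258 dB.
L_p = 100 − 27.258 = 72.74 dB.

72.7 dB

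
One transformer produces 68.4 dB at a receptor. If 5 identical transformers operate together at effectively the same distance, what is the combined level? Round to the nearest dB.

N identical incoherent sources raise the level by 10·log₁₀ N.
L_total = 68.4 + 10·log₁₀(5) = 68.4 + 6.990 = 75.39 dB.

75 dB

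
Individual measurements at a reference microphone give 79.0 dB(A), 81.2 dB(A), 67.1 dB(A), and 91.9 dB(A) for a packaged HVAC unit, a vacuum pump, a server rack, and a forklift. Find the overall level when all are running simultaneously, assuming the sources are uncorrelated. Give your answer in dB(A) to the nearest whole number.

92 dB(A)

Incoherent sources combine by intensity addition: L_total = 10·log₁₀(Σ 10^(L_i/10)).
Σ 10^(L/10) = 10^(79.0/10) + 10^(81.2/10) + 10^(67.1/10) + 10^(91.9/10) = 1.765e+09.
L_total = 10·log₁₀(1.765e+09) = 92.47 dB(A).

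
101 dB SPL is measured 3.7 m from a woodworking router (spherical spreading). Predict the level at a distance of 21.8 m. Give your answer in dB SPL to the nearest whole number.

For a point source, L₂ = L₁ − 20·log₁₀(r₂/r₁).
L₂ = 101 − 20·log₁₀(21.8/3.7) = 101 − 15.405 = 85.59 dB SPL.

86 dB SPL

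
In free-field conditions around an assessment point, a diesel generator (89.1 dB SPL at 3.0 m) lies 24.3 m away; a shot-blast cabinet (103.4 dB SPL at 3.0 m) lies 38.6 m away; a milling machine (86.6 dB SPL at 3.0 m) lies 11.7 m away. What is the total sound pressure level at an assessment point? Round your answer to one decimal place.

82.4 dB SPL

Propagate each source to the receiver with L = L_ref − 20·log₁₀(r/r_ref), then add intensities.
diesel generator: 89.1 − 20·log₁₀(24.3/3.0) = 89.1 − 18.17 = 70.93 dB SPL.
shot-blast cabinet: 103.4 − 20·log₁₀(38.6/3.0) = 103.4 − 22.19 = 81.21 dB SPL.
milling machine: 86.6 − 20·log₁₀(11.7/3.0) = 86.6 − 11.82 = 74.78 dB SPL.
Σ 10^(L/10) = 1.746e+08 → L_total = 10·log₁₀(1.746e+08) = 82.42 dB SPL.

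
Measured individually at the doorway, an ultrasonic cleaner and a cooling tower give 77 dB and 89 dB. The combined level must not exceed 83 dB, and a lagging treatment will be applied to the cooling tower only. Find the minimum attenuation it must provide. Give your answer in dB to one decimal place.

7.3 dB

Everything except the cooling tower sums to 10^(77/10) = 5.012e+07 in linear terms, 77.00 dB.
To meet 83 dB overall, the treated cooling tower may contribute at most 10^(83/10) − 5.012e+07 = 1.494e+08, i.e. 81.74 dB.
So the cooling tower must be reduced from 89 to 81.74 dB: IL = 7.26 dB.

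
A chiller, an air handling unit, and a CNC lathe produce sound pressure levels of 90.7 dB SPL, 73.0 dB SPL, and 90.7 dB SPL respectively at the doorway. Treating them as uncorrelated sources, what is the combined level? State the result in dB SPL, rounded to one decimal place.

93.7 dB SPL

For uncorrelated sources the intensities add, so convert each level to linear form, sum, and take 10·log₁₀ of the total.
Σ 10^(L/10) = 10^(90.7/10) + 10^(73.0/10) + 10^(90.7/10) = 2.370e+09.
L_total = 10·log₁₀(2.370e+09) = 93.75 dB SPL.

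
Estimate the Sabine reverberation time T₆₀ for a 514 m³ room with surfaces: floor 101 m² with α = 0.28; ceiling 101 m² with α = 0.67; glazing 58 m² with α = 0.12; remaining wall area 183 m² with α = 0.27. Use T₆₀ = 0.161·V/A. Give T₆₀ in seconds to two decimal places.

A = Σ Sᵢαᵢ = 101·0.28 + 101·0.67 + 58·0.12 + 183·0.27 = 152.32 m².
T₆₀ = 0.161 × 514 / 152.32 = 0.543 s.

0.54 s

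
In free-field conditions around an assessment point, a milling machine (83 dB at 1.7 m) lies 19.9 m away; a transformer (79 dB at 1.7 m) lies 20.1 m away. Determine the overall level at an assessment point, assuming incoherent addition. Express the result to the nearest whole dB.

63 dB

First find each source's level at the receiver (point-source: −20·log₁₀(r/r_ref)), then combine on an intensity basis.
milling machine: 83 − 20·log₁₀(19.9/1.7) = 83 − 21.37 = 61.63 dB.
transformer: 79 − 20·log₁₀(20.1/1.7) = 79 − 21.45 = 57.55 dB.
Σ 10^(L/10) = 2.024e+06 → L_total = 10·log₁₀(2.024e+06) = 63.06 dB.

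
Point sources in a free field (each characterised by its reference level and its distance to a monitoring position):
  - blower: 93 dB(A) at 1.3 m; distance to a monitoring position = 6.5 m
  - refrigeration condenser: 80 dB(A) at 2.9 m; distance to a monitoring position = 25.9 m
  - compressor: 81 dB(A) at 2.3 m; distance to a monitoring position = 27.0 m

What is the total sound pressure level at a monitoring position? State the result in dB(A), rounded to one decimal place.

Propagate each source to the receiver with L = L_ref − 20·log₁₀(r/r_ref), then add intensities.
blower: 93 − 20·log₁₀(6.5/1.3) = 93 − 13.98 = 79.02 dB(A).
refrigeration condenser: 80 − 20·log₁₀(25.9/2.9) = 80 − 19.02 = 60.98 dB(A).
compressor: 81 − 20·log₁₀(27.0/2.3) = 81 − 21.39 = 59.61 dB(A).
Σ 10^(L/10) = 8.198e+07 → L_total = 10·log₁₀(8.198e+07) = 79.14 dB(A).

79.1 dB(A)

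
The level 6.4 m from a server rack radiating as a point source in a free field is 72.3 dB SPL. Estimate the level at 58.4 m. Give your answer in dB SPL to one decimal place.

53.1 dB SPL

Spherical spreading from a point source gives a 20·log₁₀(r₂/r₁) drop.
L₂ = 72.3 − 20·log₁₀(58.4/6.4) = 72.3 − 19.205 = 53.10 dB SPL.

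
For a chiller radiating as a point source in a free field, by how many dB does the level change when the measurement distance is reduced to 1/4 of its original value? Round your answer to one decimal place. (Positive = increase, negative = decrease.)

With spherical spreading the level changes by −20·log₁₀(r₂/r₁).
ΔL = −20·log₁₀(0.25) = +12.04 dB.

+12.0 dB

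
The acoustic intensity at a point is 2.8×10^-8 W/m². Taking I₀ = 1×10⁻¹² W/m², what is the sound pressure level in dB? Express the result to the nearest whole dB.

I/I₀ = 2.8×10^-8/10⁻¹² = 2.8×10^4, and L = 10·log₁₀(I/I₀).
L = 10·(0.4472 + 4) = 44.47 dB.

44 dB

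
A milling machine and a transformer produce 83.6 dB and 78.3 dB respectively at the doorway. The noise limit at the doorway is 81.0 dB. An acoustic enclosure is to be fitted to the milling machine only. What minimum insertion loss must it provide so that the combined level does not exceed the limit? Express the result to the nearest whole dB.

6 dB

Fixed contribution from the other source: Σ 10^(L/10) = 10^(78.3/10) = 6.761e+07 (78.30 dB).
To meet 81.0 dB overall, the treated milling machine may contribute at most 10^(81.0/10) − 6.761e+07 = 5.828e+07, i.e. 77.66 dB.
Required insertion loss = 83.6 − 77.66 = 5.94 dB.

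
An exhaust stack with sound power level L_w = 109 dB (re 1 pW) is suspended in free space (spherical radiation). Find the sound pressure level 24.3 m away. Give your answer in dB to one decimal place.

70.3 dB

L_p = L_w − 10·log₁₀(4π·r²) with r = 24.3 m.
4π·r² = 7420 m², 10·log₁₀ of that is 38.704 dB.
L_p = 109 − 38.704 = 70.30 dB.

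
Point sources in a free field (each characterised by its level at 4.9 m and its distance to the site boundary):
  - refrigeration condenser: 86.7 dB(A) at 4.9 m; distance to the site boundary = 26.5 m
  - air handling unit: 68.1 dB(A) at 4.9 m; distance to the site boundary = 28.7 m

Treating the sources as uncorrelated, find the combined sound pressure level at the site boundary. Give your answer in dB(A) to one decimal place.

Propagate each source to the receiver with L = L_ref − 20·log₁₀(r/r_ref), then add intensities.
refrigeration condenser: 86.7 − 20·log₁₀(26.5/4.9) = 86.7 − 14.66 = 72.04 dB(A).
air handling unit: 68.1 − 20·log₁₀(28.7/4.9) = 68.1 − 15.35 = 52.75 dB(A).
Σ 10^(L/10) = 1.618e+07 → L_total = 10·log₁₀(1.618e+07) = 72.09 dB(A).

72.1 dB(A)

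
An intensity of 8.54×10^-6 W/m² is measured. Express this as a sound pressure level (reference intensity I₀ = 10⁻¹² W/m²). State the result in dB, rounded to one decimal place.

L = 10·log₁₀(I/I₀) = 10·log₁₀(8.54×10^-6/10⁻¹²) = 10·log₁₀(8.54×10^6).
L = 10·(0.9315 + 6) = 69.31 dB.

69.3 dB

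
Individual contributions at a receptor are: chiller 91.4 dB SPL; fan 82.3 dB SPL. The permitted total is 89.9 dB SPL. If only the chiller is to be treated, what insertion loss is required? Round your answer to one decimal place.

2.3 dB

The untreated sources together contribute 10^(82.3/10) = 1.698e+08, i.e. 82.30 dB SPL.
The limit corresponds to 10^(89.9/10) = 9.772e+08; subtracting the fixed part leaves 8.074e+08 for the chiller, i.e. 89.07 dB SPL.
Required insertion loss = 91.4 − 89.07 = 2.33 dB.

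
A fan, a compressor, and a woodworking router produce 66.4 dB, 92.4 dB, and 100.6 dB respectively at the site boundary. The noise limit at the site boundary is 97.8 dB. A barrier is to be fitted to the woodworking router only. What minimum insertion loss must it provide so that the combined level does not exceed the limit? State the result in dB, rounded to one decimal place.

4.3 dB

Fixed contribution from the other sources: Σ 10^(L/10) = 10^(66.4/10) + 10^(92.4/10) = 1.742e+09 (92.41 dB).
To meet 97.8 dB overall, the treated woodworking router may contribute at most 10^(97.8/10) − 1.742e+09 = 4.283e+09, i.e. 96.32 dB.
So the woodworking router must be reduced from 100.6 to 96.32 dB: IL = 4.28 dB.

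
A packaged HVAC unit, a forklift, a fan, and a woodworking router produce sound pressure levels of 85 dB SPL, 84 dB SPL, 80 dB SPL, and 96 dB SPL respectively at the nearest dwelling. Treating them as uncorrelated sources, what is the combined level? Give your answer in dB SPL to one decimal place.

96.7 dB SPL

For uncorrelated sources the intensities add, so convert each level to linear form, sum, and take 10·log₁₀ of the total.
Σ 10^(L/10) = 10^(85/10) + 10^(84/10) + 10^(80/10) + 10^(96/10) = 4.648e+09.
L_total = 10·log₁₀(4.648e+09) = 96.67 dB SPL.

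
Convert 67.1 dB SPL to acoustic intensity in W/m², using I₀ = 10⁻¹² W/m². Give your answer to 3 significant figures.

5.13e-06 W/m²

I/I₀ = 10^(67.1/10) = 5.129e+06, so I = 5.129e+06 × 10⁻¹² W/m².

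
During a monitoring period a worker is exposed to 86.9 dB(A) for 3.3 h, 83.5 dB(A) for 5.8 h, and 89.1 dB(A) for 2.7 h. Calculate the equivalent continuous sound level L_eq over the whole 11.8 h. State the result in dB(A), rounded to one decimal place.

The energy average is taken in the linear domain: L_eq = 10·log₁₀[(Σ tᵢ·10^(Lᵢ/10))/T], T = 11.8 h.
Σ tᵢ·10^(Lᵢ/10) = 3.3·10^(86.9/10) + 5.8·10^(83.5/10) + 2.7·10^(89.1/10) = 5.109e+09.
L_eq = 10·log₁₀(5.109e+09/11.8) = 86.36 dB(A).

86.4 dB(A)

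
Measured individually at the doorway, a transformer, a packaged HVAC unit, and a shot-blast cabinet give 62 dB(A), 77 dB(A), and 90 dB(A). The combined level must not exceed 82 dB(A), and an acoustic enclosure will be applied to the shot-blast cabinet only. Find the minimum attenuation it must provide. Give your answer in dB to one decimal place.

The untreated sources together contribute 10^(62/10) + 10^(77/10) = 5.170e+07, i.e. 77.14 dB(A).
The limit corresponds to 10^(82/10) = 1.585e+08; subtracting the fixed part leaves 1.068e+08 for the shot-blast cabinet, i.e. 80.29 dB(A).
So the shot-blast cabinet must be reduced from 90 to 80.29 dB(A): IL = 9.71 dB.

9.7 dB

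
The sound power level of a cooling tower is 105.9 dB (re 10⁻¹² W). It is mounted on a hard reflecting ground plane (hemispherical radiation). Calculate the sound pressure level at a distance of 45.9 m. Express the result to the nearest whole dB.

65 dB

L_p = L_w − 10·log₁₀(2π·r²) with r = 45.9 m.
2π·r² = 1.324e+04 m², 10·log₁₀ of that is 41.218 dB.
L_p = 105.9 − 41.218 = 64.68 dB.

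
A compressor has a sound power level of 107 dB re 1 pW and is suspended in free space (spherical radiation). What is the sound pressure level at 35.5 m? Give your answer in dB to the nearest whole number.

65 dB

Free-field spherical radiation: L_p = L_w − 10·log₁₀(4π·r²), r = 35.5 m.
4π·r² = 1.584e+04 m², 10·log₁₀ of that is 41.997 dB.
L_p = 107 − 41.997 = 65.00 dB.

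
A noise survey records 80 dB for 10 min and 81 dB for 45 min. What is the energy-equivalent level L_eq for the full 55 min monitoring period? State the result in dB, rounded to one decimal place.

L_eq = 10·log₁₀[(1/T)·Σ tᵢ·10^(Lᵢ/10)] with T = 55 min.
Σ tᵢ·10^(Lᵢ/10) = 10·10^(80/10) + 45·10^(81/10) = 6.665e+09.
L_eq = 10·log₁₀(6.665e+09/55) = 80.83 dB.

80.8 dB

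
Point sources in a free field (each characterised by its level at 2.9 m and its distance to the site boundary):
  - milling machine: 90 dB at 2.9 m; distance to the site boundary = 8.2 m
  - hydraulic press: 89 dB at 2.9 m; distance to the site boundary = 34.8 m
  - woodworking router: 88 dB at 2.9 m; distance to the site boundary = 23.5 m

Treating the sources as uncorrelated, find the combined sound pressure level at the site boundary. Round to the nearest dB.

First find each source's level at the receiver (point-source: −20·log₁₀(r/r_ref)), then combine on an intensity basis.
milling machine: 90 − 20·log₁₀(8.2/2.9) = 90 − 9.03 = 80.97 dB.
hydraulic press: 89 − 20·log₁₀(34.8/2.9) = 89 − 21.58 = 67.42 dB.
woodworking router: 88 − 20·log₁₀(23.5/2.9) = 88 − 18.17 = 69.83 dB.
Σ 10^(L/10) = 1.402e+08 → L_total = 10·log₁₀(1.402e+08) = 81.47 dB.

81 dB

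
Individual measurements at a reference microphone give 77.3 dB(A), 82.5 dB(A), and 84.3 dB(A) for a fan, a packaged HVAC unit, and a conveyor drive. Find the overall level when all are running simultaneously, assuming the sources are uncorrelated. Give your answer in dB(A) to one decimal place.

87.0 dB(A)

Incoherent sources combine by intensity addition: L_total = 10·log₁₀(Σ 10^(L_i/10)).
Σ 10^(L/10) = 10^(77.3/10) + 10^(82.5/10) + 10^(84.3/10) = 5.007e+08.
L_total = 10·log₁₀(5.007e+08) = 87.00 dB(A).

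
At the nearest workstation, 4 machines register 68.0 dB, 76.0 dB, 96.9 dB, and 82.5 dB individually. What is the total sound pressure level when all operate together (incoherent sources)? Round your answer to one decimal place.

97.1 dB

For uncorrelated sources the intensities add, so convert each level to linear form, sum, and take 10·log₁₀ of the total.
Σ 10^(L/10) = 10^(68.0/10) + 10^(76.0/10) + 10^(96.9/10) + 10^(82.5/10) = 5.122e+09.
L_total = 10·log₁₀(5.122e+09) = 97.09 dB.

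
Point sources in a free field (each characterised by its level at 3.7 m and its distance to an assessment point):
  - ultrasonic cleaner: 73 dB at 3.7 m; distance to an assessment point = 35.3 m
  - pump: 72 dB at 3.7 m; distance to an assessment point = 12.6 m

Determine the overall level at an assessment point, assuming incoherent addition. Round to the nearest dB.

62 dB

Apply inverse-square spreading to bring every level to the receiver, then sum 10^(L/10).
ultrasonic cleaner: 73 − 20·log₁₀(35.3/3.7) = 73 − 19.59 = 53.41 dB.
pump: 72 − 20·log₁₀(12.6/3.7) = 72 − 10.64 = 61.36 dB.
Σ 10^(L/10) = 1.586e+06 → L_total = 10·log₁₀(1.586e+06) = 62.00 dB.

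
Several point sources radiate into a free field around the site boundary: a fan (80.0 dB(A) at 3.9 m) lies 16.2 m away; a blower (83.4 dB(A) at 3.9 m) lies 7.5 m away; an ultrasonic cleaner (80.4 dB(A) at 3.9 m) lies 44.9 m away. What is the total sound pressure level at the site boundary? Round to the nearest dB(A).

78 dB(A)

First find each source's level at the receiver (point-source: −20·log₁₀(r/r_ref)), then combine on an intensity basis.
fan: 80.0 − 20·log₁₀(16.2/3.9) = 80.0 − 12.37 = 67.63 dB(A).
blower: 83.4 − 20·log₁₀(7.5/3.9) = 83.4 − 5.68 = 77.72 dB(A).
ultrasonic cleaner: 80.4 − 20·log₁₀(44.9/3.9) = 80.4 − 21.22 = 59.18 dB(A).
Σ 10^(L/10) = 6.578e+07 → L_total = 10·log₁₀(6.578e+07) = 78.18 dB(A).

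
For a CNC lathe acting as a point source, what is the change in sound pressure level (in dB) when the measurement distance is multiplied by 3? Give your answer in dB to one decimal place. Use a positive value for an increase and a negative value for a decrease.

-9.5 dB

With spherical spreading the level changes by −20·log₁₀(r₂/r₁).
ΔL = −20·log₁₀(3) = -9.54 dB.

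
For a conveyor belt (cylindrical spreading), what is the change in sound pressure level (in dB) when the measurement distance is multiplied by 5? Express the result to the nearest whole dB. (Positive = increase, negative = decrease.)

A line source loses 3 dB per doubling of distance; generally ΔL = −10·log₁₀(r₂/r₁).
ΔL = −10·log₁₀(5) = -6.99 dB.

-7 dB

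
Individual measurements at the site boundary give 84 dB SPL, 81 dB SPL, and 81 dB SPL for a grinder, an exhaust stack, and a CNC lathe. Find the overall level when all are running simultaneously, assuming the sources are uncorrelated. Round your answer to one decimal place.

Incoherent sources combine by intensity addition: L_total = 10·log₁₀(Σ 10^(L_i/10)).
Σ 10^(L/10) = 10^(84/10) + 10^(81/10) + 10^(81/10) = 5.030e+08.
L_total = 10·log₁₀(5.030e+08) = 87.02 dB SPL.

87.0 dB SPL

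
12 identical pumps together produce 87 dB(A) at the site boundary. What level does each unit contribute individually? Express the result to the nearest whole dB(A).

76 dB(A)

For N identical incoherent sources L_total = L₁ + 10·log₁₀ N, so L₁ = 87 − 10·log₁₀(12) = 87 − 10.792.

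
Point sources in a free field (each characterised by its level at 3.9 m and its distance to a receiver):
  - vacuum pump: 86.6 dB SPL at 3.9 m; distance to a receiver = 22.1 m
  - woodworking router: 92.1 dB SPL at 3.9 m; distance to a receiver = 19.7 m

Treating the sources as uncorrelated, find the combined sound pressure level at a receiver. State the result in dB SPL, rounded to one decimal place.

Apply inverse-square spreading to bring every level to the receiver, then sum 10^(L/10).
vacuum pump: 86.6 − 20·log₁₀(22.1/3.9) = 86.6 − 15.07 = 71.53 dB SPL.
woodworking router: 92.1 − 20·log₁₀(19.7/3.9) = 92.1 − 14.07 = 78.03 dB SPL.
Σ 10^(L/10) = 7.780e+07 → L_total = 10·log₁₀(7.780e+07) = 78.91 dB SPL.

78.9 dB SPL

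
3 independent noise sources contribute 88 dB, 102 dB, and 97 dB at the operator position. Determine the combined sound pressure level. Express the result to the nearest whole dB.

For uncorrelated sources the intensities add, so convert each level to linear form, sum, and take 10·log₁₀ of the total.
Σ 10^(L/10) = 10^(88/10) + 10^(102/10) + 10^(97/10) = 2.149e+10.
L_total = 10·log₁₀(2.149e+10) = 103.32 dB.

103 dB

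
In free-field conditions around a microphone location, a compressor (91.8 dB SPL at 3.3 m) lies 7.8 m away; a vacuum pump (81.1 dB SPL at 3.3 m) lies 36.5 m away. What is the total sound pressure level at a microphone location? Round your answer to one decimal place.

84.3 dB SPL

Apply inverse-square spreading to bring every level to the receiver, then sum 10^(L/10).
compressor: 91.8 − 20·log₁₀(7.8/3.3) = 91.8 − 7.47 = 84.33 dB SPL.
vacuum pump: 81.1 − 20·log₁₀(36.5/3.3) = 81.1 − 20.88 = 60.22 dB SPL.
Σ 10^(L/10) = 2.720e+08 → L_total = 10·log₁₀(2.720e+08) = 84.35 dB SPL.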